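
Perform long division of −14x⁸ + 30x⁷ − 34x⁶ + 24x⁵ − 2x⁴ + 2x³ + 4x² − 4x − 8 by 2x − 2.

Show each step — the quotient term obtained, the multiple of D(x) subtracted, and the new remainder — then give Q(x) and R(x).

Q(x) = −7x⁷ + 8x⁶ − 9x⁵ + 3x⁴ + 2x³ + 3x² + 5x + 3; R(x) = −2

Step 1: lead(−14x⁸ + 30x⁷ − 34x⁶ + 24x⁵ − 2x⁴ + 2x³ + 4x² − 4x − 8) ÷ lead(D) = −14x⁸ ÷ 2x = −7x⁷. Subtract (−7x⁷)·D = −14x⁸ + 14x⁷. Remainder: 16x⁷ − 34x⁶ + 24x⁵ − 2x⁴ + 2x³ + 4x² − 4x − 8.
Step 2: lead(16x⁷ − 34x⁶ + 24x⁵ − 2x⁴ + 2x³ + 4x² − 4x − 8) ÷ lead(D) = 16x⁷ ÷ 2x = 8x⁶. Subtract (8x⁶)·D = 16x⁷ − 16x⁶. Remainder: −18x⁶ + 24x⁵ − 2x⁴ + 2x³ + 4x² − 4x − 8.
Step 3: lead(−18x⁶ + 24x⁵ − 2x⁴ + 2x³ + 4x² − 4x − 8) ÷ lead(D) = −18x⁶ ÷ 2x = −9x⁵. Subtract (−9x⁵)·D = −18x⁶ + 18x⁵. Remainder: 6x⁵ − 2x⁴ + 2x³ + 4x² − 4x − 8.
Step 4: lead(6x⁵ − 2x⁴ + 2x³ + 4x² − 4x − 8) ÷ lead(D) = 6x⁵ ÷ 2x = 3x⁴. Subtract (3x⁴)·D = 6x⁵ − 6x⁴. Remainder: 4x⁴ + 2x³ + 4x² − 4x − 8.
Step 5: lead(4x⁴ + 2x³ + 4x² − 4x − 8) ÷ lead(D) = 4x⁴ ÷ 2x = 2x³. Subtract (2x³)·D = 4x⁴ − 4x³. Remainder: 6x³ + 4x² − 4x − 8.
Step 6: lead(6x³ + 4x² − 4x − 8) ÷ lead(D) = 6x³ ÷ 2x = 3x². Subtract (3x²)·D = 6x³ − 6x². Remainder: 10x² − 4x − 8.
Step 7: lead(10x² − 4x − 8) ÷ lead(D) = 10x² ÷ 2x = 5x. Subtract (5x)·D = 10x² − 10x. Remainder: 6x − 8.
Step 8: lead(6x − 8) ÷ lead(D) = 6x ÷ 2x = 3. Subtract (3)·D = 6x − 6. Remainder: −2.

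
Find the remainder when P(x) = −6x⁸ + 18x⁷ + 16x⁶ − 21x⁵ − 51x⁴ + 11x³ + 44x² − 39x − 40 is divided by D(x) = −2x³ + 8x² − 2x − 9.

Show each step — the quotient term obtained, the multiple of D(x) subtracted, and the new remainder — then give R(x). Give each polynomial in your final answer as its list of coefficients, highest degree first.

R = [-4, -4]

Step 1: lead(−6x⁸ + 18x⁷ + 16x⁶ − 21x⁵ − 51x⁴ + 11x³ + 44x² − 39x − 40) ÷ lead(D) = −6x⁸ ÷ −2x³ = 3x⁵. Subtract (3x⁵)·D = −6x⁸ + 24x⁷ − 6x⁶ − 27x⁵. Remainder: −6x⁷ + 22x⁶ + 6x⁵ − 51x⁴ + 11x³ + 44x² − 39x − 40.
Step 2: lead(−6x⁷ + 22x⁶ + 6x⁵ − 51x⁴ + 11x³ + 44x² − 39x − 40) ÷ lead(D) = −6x⁷ ÷ −2x³ = 3x⁴. Subtract (3x⁴)·D = −6x⁷ + 24x⁶ − 6x⁵ − 27x⁴. Remainder: −2x⁶ + 12x⁵ − 24x⁴ + 11x³ + 44x² − 39x − 40.
Step 3: lead(−2x⁶ + 12x⁵ − 24x⁴ + 11x³ + 44x² − 39x − 40) ÷ lead(D) = −2x⁶ ÷ −2x³ = x³. Subtract (x³)·D = −2x⁶ + 8x⁵ − 2x⁴ − 9x³. Remainder: 4x⁵ − 22x⁴ + 20x³ + 44x² − 39x − 40.
Step 4: lead(4x⁵ − 22x⁴ + 20x³ + 44x² − 39x − 40) ÷ lead(D) = 4x⁵ ÷ −2x³ = −2x². Subtract (−2x²)·D = 4x⁵ − 16x⁴ + 4x³ + 18x². Remainder: −6x⁴ + 16x³ + 26x² − 39x − 40.
Step 5: lead(−6x⁴ + 16x³ + 26x² − 39x − 40) ÷ lead(D) = −6x⁴ ÷ −2x³ = 3x. Subtract (3x)·D = −6x⁴ + 24x³ − 6x² − 27x. Remainder: −8x³ + 32x² − 12x − 40.
Step 6: lead(−8x³ + 32x² − 12x − 40) ÷ lead(D) = −8x³ ÷ −2x³ = 4. Subtract (4)·D = −8x³ + 32x² − 8x − 36. Remainder: −4x − 4.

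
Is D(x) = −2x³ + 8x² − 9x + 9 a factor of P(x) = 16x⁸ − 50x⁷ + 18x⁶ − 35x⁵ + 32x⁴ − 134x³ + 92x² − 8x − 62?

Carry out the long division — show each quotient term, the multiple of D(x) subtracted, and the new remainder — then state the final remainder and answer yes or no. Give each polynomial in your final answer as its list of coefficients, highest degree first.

Step 1: lead(16x⁸ − 50x⁷ + 18x⁶ − 35x⁵ + 32x⁴ − 134x³ + 92x² − 8x − 62) ÷ lead(D) = 16x⁸ ÷ −2x³ = −8x⁵. Subtract (−8x⁵)·D = 16x⁸ − 64x⁷ + 72x⁶ − 72x⁵. Remainder: 14x⁷ − 54x⁶ + 37x⁵ + 32x⁴ − 134x³ + 92x² − 8x − 62.
Step 2: lead(14x⁷ − 54x⁶ + 37x⁵ + 32x⁴ − 134x³ + 92x² − 8x − 62) ÷ lead(D) = 14x⁷ ÷ −2x³ = −7x⁴. Subtract (−7x⁴)·D = 14x⁷ − 56x⁶ + 63x⁵ − 63x⁴. Remainder: 2x⁶ − 26x⁵ + 95x⁴ − 134x³ + 92x² − 8x − 62.
Step 3: lead(2x⁶ − 26x⁵ + 95x⁴ − 134x³ + 92x² − 8x − 62) ÷ lead(D) = 2x⁶ ÷ −2x³ = −x³. Subtract (−x³)·D = 2x⁶ − 8x⁵ + 9x⁴ − 9x³. Remainder: −18x⁵ + 86x⁴ − 125x³ + 92x² − 8x − 62.
Step 4: lead(−18x⁵ + 86x⁴ − 125x³ + 92x² − 8x − 62) ÷ lead(D) = −18x⁵ ÷ −2x³ = 9x². Subtract (9x²)·D = −18x⁵ + 72x⁴ − 81x³ + 81x². Remainder: 14x⁴ − 44x³ + 11x² − 8x − 62.
Step 5: lead(14x⁴ − 44x³ + 11x² − 8x − 62) ÷ lead(D) = 14x⁴ ÷ −2x³ = −7x. Subtract (−7x)·D = 14x⁴ − 56x³ + 63x² − 63x. Remainder: 12x³ − 52x² + 55x − 62.
Step 6: lead(12x³ − 52x² + 55x − 62) ÷ lead(D) = 12x³ ÷ −2x³ = −6. Subtract (−6)·D = 12x³ − 48x² + 54x − 54. Remainder: −4x² + x − 8.

R = [-4, 1, -8], so D(x) is not a factor of P(x). no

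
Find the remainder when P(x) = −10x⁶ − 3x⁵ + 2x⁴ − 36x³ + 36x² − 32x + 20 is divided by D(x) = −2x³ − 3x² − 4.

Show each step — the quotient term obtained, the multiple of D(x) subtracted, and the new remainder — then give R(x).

R(x) = 4

Step 1: lead(−10x⁶ − 3x⁵ + 2x⁴ − 36x³ + 36x² − 32x + 20) ÷ lead(D) = −10x⁶ ÷ −2x³ = 5x³. Subtract (5x³)·D = −10x⁶ − 15x⁵ − 20x³. Remainder: 12x⁵ + 2x⁴ − 16x³ + 36x² − 32x + 20.
Step 2: lead(12x⁵ + 2x⁴ − 16x³ + 36x² − 32x + 20) ÷ lead(D) = 12x⁵ ÷ −2x³ = −6x². Subtract (−6x²)·D = 12x⁵ + 18x⁴ + 24x². Remainder: −16x⁴ − 16x³ + 12x² − 32x + 20.
Step 3: lead(−16x⁴ − 16x³ + 12x² − 32x + 20) ÷ lead(D) = −16x⁴ ÷ −2x³ = 8x. Subtract (8x)·D = −16x⁴ − 24x³ − 32x. Remainder: 8x³ + 12x² + 20.
Step 4: lead(8x³ + 12x² + 20) ÷ lead(D) = 8x³ ÷ −2x³ = −4. Subtract (−4)·D = 8x³ + 12x² + 16. Remainder: 4.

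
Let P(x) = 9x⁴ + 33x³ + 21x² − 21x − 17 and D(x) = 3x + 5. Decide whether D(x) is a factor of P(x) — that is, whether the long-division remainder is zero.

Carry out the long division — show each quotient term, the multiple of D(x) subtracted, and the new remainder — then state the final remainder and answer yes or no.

Step 1: lead(9x⁴ + 33x³ + 21x² − 21x − 17) ÷ lead(D) = 9x⁴ ÷ 3x = 3x³. Subtract (3x³)·D = 9x⁴ + 15x³. Remainder: 18x³ + 21x² − 21x − 17.
Step 2: lead(18x³ + 21x² − 21x − 17) ÷ lead(D) = 18x³ ÷ 3x = 6x². Subtract (6x²)·D = 18x³ + 30x². Remainder: −9x² − 21x − 17.
Step 3: lead(−9x² − 21x − 17) ÷ lead(D) = −9x² ÷ 3x = −3x. Subtract (−3x)·D = −9x² − 15x. Remainder: −6x − 17.
Step 4: lead(−6x − 17) ÷ lead(D) = −6x ÷ 3x = −2. Subtract (−2)·D = −6x − 10. Remainder: −7.

R(x) = −7, so D(x) is not a factor of P(x). no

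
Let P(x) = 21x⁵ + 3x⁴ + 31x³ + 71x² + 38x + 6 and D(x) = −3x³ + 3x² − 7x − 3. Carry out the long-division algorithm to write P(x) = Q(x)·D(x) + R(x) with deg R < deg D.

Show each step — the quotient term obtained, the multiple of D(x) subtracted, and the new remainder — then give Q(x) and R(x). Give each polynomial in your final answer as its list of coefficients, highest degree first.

Q = [-7, -8, -2]; R = [0]

Step 1: lead(21x⁵ + 3x⁴ + 31x³ + 71x² + 38x + 6) ÷ lead(D) = 21x⁵ ÷ −3x³ = −7x². Subtract (−7x²)·D = 21x⁵ − 21x⁴ + 49x³ + 21x². Remainder: 24x⁴ − 18x³ + 50x² + 38x + 6.
Step 2: lead(24x⁴ − 18x³ + 50x² + 38x + 6) ÷ lead(D) = 24x⁴ ÷ −3x³ = −8x. Subtract (−8x)·D = 24x⁴ − 24x³ + 56x² + 24x. Remainder: 6x³ − 6x² + 14x + 6.
Step 3: lead(6x³ − 6x² + 14x + 6) ÷ lead(D) = 6x³ ÷ −3x³ = −2. Subtract (−2)·D = 6x³ − 6x² + 14x + 6. Remainder: 0.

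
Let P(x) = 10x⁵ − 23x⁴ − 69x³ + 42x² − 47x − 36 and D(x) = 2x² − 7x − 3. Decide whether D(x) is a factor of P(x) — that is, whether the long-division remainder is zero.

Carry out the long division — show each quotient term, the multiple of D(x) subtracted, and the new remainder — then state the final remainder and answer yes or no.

R(x) = −2x − 9, so D(x) is not a factor of P(x). no

Step 1: lead(10x⁵ − 23x⁴ − 69x³ + 42x² − 47x − 36) ÷ lead(D) = 10x⁵ ÷ 2x² = 5x³. Subtract (5x³)·D = 10x⁵ − 35x⁴ − 15x³. Remainder: 12x⁴ − 54x³ + 42x² − 47x − 36.
Step 2: lead(12x⁴ − 54x³ + 42x² − 47x − 36) ÷ lead(D) = 12x⁴ ÷ 2x² = 6x². Subtract (6x²)·D = 12x⁴ − 42x³ − 18x². Remainder: −12x³ + 60x² − 47x − 36.
Step 3: lead(−12x³ + 60x² − 47x − 36) ÷ lead(D) = −12x³ ÷ 2x² = −6x. Subtract (−6x)·D = −12x³ + 42x² + 18x. Remainder: 18x² − 65x − 36.
Step 4: lead(18x² − 65x − 36) ÷ lead(D) = 18x² ÷ 2x² = 9. Subtract (9)·D = 18x² − 63x − 27. Remainder: −2x − 9.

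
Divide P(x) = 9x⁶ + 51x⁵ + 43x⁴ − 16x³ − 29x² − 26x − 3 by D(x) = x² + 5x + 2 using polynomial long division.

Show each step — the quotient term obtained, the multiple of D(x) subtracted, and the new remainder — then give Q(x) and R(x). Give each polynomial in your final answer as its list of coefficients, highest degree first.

Q = [9, 6, -5, -3, -4]; R = [5]

Step 1: lead(9x⁶ + 51x⁵ + 43x⁴ − 16x³ − 29x² − 26x − 3) ÷ lead(D) = 9x⁶ ÷ x² = 9x⁴. Subtract (9x⁴)·D = 9x⁶ + 45x⁵ + 18x⁴. Remainder: 6x⁵ + 25x⁴ − 16x³ − 29x² − 26x − 3.
Step 2: lead(6x⁵ + 25x⁴ − 16x³ − 29x² − 26x − 3) ÷ lead(D) = 6x⁵ ÷ x² = 6x³. Subtract (6x³)·D = 6x⁵ + 30x⁴ + 12x³. Remainder: −5x⁴ − 28x³ − 29x² − 26x − 3.
Step 3: lead(−5x⁴ − 28x³ − 29x² − 26x − 3) ÷ lead(D) = −5x⁴ ÷ x² = −5x². Subtract (−5x²)·D = −5x⁴ − 25x³ − 10x². Remainder: −3x³ − 19x² − 26x − 3.
Step 4: lead(−3x³ − 19x² − 26x − 3) ÷ lead(D) = −3x³ ÷ x² = −3x. Subtract (−3x)·D = −3x³ − 15x² − 6x. Remainder: −4x² − 20x − 3.
Step 5: lead(−4x² − 20x − 3) ÷ lead(D) = −4x² ÷ x² = −4. Subtract (−4)·D = −4x² − 20x − 8. Remainder: 5.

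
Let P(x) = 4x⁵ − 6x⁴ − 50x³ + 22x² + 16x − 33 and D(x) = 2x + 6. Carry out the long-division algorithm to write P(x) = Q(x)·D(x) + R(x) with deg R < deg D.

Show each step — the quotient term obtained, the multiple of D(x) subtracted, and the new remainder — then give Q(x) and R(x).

Q(x) = 2x⁴ − 9x³ + 2x² + 5x − 7; R(x) = 9

Step 1: lead(4x⁵ − 6x⁴ − 50x³ + 22x² + 16x − 33) ÷ lead(D) = 4x⁵ ÷ 2x = 2x⁴. Subtract (2x⁴)·D = 4x⁵ + 12x⁴. Remainder: −18x⁴ − 50x³ + 22x² + 16x − 33.
Step 2: lead(−18x⁴ − 50x³ + 22x² + 16x − 33) ÷ lead(D) = −18x⁴ ÷ 2x = −9x³. Subtract (−9x³)·D = −18x⁴ − 54x³. Remainder: 4x³ + 22x² + 16x − 33.
Step 3: lead(4x³ + 22x² + 16x − 33) ÷ lead(D) = 4x³ ÷ 2x = 2x². Subtract (2x²)·D = 4x³ + 12x². Remainder: 10x² + 16x − 33.
Step 4: lead(10x² + 16x − 33) ÷ lead(D) = 10x² ÷ 2x = 5x. Subtract (5x)·D = 10x² + 30x. Remainder: −14x − 33.
Step 5: lead(−14x − 33) ÷ lead(D) = −14x ÷ 2x = −7. Subtract (−7)·D = −14x − 42. Remainder: 9.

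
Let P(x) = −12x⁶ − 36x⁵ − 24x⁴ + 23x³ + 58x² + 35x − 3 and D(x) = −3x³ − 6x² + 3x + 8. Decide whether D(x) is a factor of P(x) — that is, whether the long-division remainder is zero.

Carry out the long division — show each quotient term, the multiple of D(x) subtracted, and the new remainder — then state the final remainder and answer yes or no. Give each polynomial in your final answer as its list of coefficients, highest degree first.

Step 1: lead(−12x⁶ − 36x⁵ − 24x⁴ + 23x³ + 58x² + 35x − 3) ÷ lead(D) = −12x⁶ ÷ −3x³ = 4x³. Subtract (4x³)·D = −12x⁶ − 24x⁵ + 12x⁴ + 32x³. Remainder: −12x⁵ − 36x⁴ − 9x³ + 58x² + 35x − 3.
Step 2: lead(−12x⁵ − 36x⁴ − 9x³ + 58x² + 35x − 3) ÷ lead(D) = −12x⁵ ÷ −3x³ = 4x². Subtract (4x²)·D = −12x⁵ − 24x⁴ + 12x³ + 32x². Remainder: −12x⁴ − 21x³ + 26x² + 35x − 3.
Step 3: lead(−12x⁴ − 21x³ + 26x² + 35x − 3) ÷ lead(D) = −12x⁴ ÷ −3x³ = 4x. Subtract (4x)·D = −12x⁴ − 24x³ + 12x² + 32x. Remainder: 3x³ + 14x² + 3x − 3.
Step 4: lead(3x³ + 14x² + 3x − 3) ÷ lead(D) = 3x³ ÷ −3x³ = −1. Subtract (−1)·D = 3x³ + 6x² − 3x − 8. Remainder: 8x² + 6x + 5.

R = [8, 6, 5], so D(x) is not a factor of P(x). no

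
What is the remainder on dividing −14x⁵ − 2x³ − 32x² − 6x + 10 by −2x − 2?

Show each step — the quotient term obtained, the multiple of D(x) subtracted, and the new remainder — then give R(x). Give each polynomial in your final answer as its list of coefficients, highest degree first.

R = [0]

Step 1: lead(−14x⁵ − 2x³ − 32x² − 6x + 10) ÷ lead(D) = −14x⁵ ÷ −2x = 7x⁴. Subtract (7x⁴)·D = −14x⁵ − 14x⁴. Remainder: 14x⁴ − 2x³ − 32x² − 6x + 10.
Step 2: lead(14x⁴ − 2x³ − 32x² − 6x + 10) ÷ lead(D) = 14x⁴ ÷ −2x = −7x³. Subtract (−7x³)·D = 14x⁴ + 14x³. Remainder: −16x³ − 32x² − 6x + 10.
Step 3: lead(−16x³ − 32x² − 6x + 10) ÷ lead(D) = −16x³ ÷ −2x = 8x². Subtract (8x²)·D = −16x³ − 16x². Remainder: −16x² − 6x + 10.
Step 4: lead(−16x² − 6x + 10) ÷ lead(D) = −16x² ÷ −2x = 8x. Subtract (8x)·D = −16x² − 16x. Remainder: 10x + 10.
Step 5: lead(10x + 10) ÷ lead(D) = 10x ÷ −2x = −5. Subtract (−5)·D = 10x + 10. Remainder: 0.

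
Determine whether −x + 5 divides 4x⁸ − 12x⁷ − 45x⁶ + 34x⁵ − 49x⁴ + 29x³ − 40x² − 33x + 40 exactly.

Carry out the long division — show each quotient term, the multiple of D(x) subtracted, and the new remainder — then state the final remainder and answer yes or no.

Step 1: lead(4x⁸ − 12x⁷ − 45x⁶ + 34x⁵ − 49x⁴ + 29x³ − 40x² − 33x + 40) ÷ lead(D) = 4x⁸ ÷ −x = −4x⁷. Subtract (−4x⁷)·D = 4x⁸ − 20x⁷. Remainder: 8x⁷ − 45x⁶ + 34x⁵ − 49x⁴ + 29x³ − 40x² − 33x + 40.
Step 2: lead(8x⁷ − 45x⁶ + 34x⁵ − 49x⁴ + 29x³ − 40x² − 33x + 40) ÷ lead(D) = 8x⁷ ÷ −x = −8x⁶. Subtract (−8x⁶)·D = 8x⁷ − 40x⁶. Remainder: −5x⁶ + 34x⁵ − 49x⁴ + 29x³ − 40x² − 33x + 40.
Step 3: lead(−5x⁶ + 34x⁵ − 49x⁴ + 29x³ − 40x² − 33x + 40) ÷ lead(D) = −5x⁶ ÷ −x = 5x⁵. Subtract (5x⁵)·D = −5x⁶ + 25x⁵. Remainder: 9x⁵ − 49x⁴ + 29x³ − 40x² − 33x + 40.
Step 4: lead(9x⁵ − 49x⁴ + 29x³ − 40x² − 33x + 40) ÷ lead(D) = 9x⁵ ÷ −x = −9x⁴. Subtract (−9x⁴)·D = 9x⁵ − 45x⁴. Remainder: −4x⁴ + 29x³ − 40x² − 33x + 40.
Step 5: lead(−4x⁴ + 29x³ − 40x² − 33x + 40) ÷ lead(D) = −4x⁴ ÷ −x = 4x³. Subtract (4x³)·D = −4x⁴ + 20x³. Remainder: 9x³ − 40x² − 33x + 40.
Step 6: lead(9x³ − 40x² − 33x + 40) ÷ lead(D) = 9x³ ÷ −x = −9x². Subtract (−9x²)·D = 9x³ − 45x². Remainder: 5x² − 33x + 40.
Step 7: lead(5x² − 33x + 40) ÷ lead(D) = 5x² ÷ −x = −5x. Subtract (−5x)·D = 5x² − 25x. Remainder: −8x + 40.
Step 8: lead(−8x + 40) ÷ lead(D) = −8x ÷ −x = 8. Subtract (8)·D = −8x + 40. Remainder: 0.

R(x) = 0, so D(x) is a factor of P(x). yes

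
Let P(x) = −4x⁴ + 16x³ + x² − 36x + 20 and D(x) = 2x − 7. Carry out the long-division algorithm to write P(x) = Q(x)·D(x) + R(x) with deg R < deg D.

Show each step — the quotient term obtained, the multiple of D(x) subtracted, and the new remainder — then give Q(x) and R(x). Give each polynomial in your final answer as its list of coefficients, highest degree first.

Step 1: lead(−4x⁴ + 16x³ + x² − 36x + 20) ÷ lead(D) = −4x⁴ ÷ 2x = −2x³. Subtract (−2x³)·D = −4x⁴ + 14x³. Remainder: 2x³ + x² − 36x + 20.
Step 2: lead(2x³ + x² − 36x + 20) ÷ lead(D) = 2x³ ÷ 2x = x². Subtract (x²)·D = 2x³ − 7x². Remainder: 8x² − 36x + 20.
Step 3: lead(8x² − 36x + 20) ÷ lead(D) = 8x² ÷ 2x = 4x. Subtract (4x)·D = 8x² − 28x. Remainder: −8x + 20.
Step 4: lead(−8x + 20) ÷ lead(D) = −8x ÷ 2x = −4. Subtract (−4)·D = −8x + 28. Remainder: −8.

Q = [-2, 1, 4, -4]; R = [-8]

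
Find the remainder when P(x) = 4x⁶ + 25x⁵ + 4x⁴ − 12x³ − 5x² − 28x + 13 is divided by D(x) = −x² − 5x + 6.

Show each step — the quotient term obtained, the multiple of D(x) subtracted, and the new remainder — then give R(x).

R(x) = 1

Step 1: lead(4x⁶ + 25x⁵ + 4x⁴ − 12x³ − 5x² − 28x + 13) ÷ lead(D) = 4x⁶ ÷ −x² = −4x⁴. Subtract (−4x⁴)·D = 4x⁶ + 20x⁵ − 24x⁴. Remainder: 5x⁵ + 28x⁴ − 12x³ − 5x² − 28x + 13.
Step 2: lead(5x⁵ + 28x⁴ − 12x³ − 5x² − 28x + 13) ÷ lead(D) = 5x⁵ ÷ −x² = −5x³. Subtract (−5x³)·D = 5x⁵ + 25x⁴ − 30x³. Remainder: 3x⁴ + 18x³ − 5x² − 28x + 13.
Step 3: lead(3x⁴ + 18x³ − 5x² − 28x + 13) ÷ lead(D) = 3x⁴ ÷ −x² = −3x². Subtract (−3x²)·D = 3x⁴ + 15x³ − 18x². Remainder: 3x³ + 13x² − 28x + 13.
Step 4: lead(3x³ + 13x² − 28x + 13) ÷ lead(D) = 3x³ ÷ −x² = −3x. Subtract (−3x)·D = 3x³ + 15x² − 18x. Remainder: −2x² − 10x + 13.
Step 5: lead(−2x² − 10x + 13) ÷ lead(D) = −2x² ÷ −x² = 2. Subtract (2)·D = −2x² − 10x + 12. Remainder: 1.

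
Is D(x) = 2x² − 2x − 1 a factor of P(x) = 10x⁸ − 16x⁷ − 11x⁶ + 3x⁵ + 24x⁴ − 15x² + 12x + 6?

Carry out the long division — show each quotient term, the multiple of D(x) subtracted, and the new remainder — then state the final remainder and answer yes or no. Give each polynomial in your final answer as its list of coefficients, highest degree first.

R = [0], so D(x) is a factor of P(x). yes

Step 1: lead(10x⁸ − 16x⁷ − 11x⁶ + 3x⁵ + 24x⁴ − 15x² + 12x + 6) ÷ lead(D) = 10x⁸ ÷ 2x² = 5x⁶. Subtract (5x⁶)·D = 10x⁸ − 10x⁷ − 5x⁶. Remainder: −6x⁷ − 6x⁶ + 3x⁵ + 24x⁴ − 15x² + 12x + 6.
Step 2: lead(−6x⁷ − 6x⁶ + 3x⁵ + 24x⁴ − 15x² + 12x + 6) ÷ lead(D) = −6x⁷ ÷ 2x² = −3x⁵. Subtract (−3x⁵)·D = −6x⁷ + 6x⁶ + 3x⁵. Remainder: −12x⁶ + 24x⁴ − 15x² + 12x + 6.
Step 3: lead(−12x⁶ + 24x⁴ − 15x² + 12x + 6) ÷ lead(D) = −12x⁶ ÷ 2x² = −6x⁴. Subtract (−6x⁴)·D = −12x⁶ + 12x⁵ + 6x⁴. Remainder: −12x⁵ + 18x⁴ − 15x² + 12x + 6.
Step 4: lead(−12x⁵ + 18x⁴ − 15x² + 12x + 6) ÷ lead(D) = −12x⁵ ÷ 2x² = −6x³. Subtract (−6x³)·D = −12x⁵ + 12x⁴ + 6x³. Remainder: 6x⁴ − 6x³ − 15x² + 12x + 6.
Step 5: lead(6x⁴ − 6x³ − 15x² + 12x + 6) ÷ lead(D) = 6x⁴ ÷ 2x² = 3x². Subtract (3x²)·D = 6x⁴ − 6x³ − 3x². Remainder: −12x² + 12x + 6.
Step 6: lead(−12x² + 12x + 6) ÷ lead(D) = −12x² ÷ 2x² = −6. Subtract (−6)·D = −12x² + 12x + 6. Remainder: 0.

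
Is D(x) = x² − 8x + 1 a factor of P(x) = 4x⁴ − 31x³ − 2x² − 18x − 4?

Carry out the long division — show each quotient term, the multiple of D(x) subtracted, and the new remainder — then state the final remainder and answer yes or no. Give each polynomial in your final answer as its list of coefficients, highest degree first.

Step 1: lead(4x⁴ − 31x³ − 2x² − 18x − 4) ÷ lead(D) = 4x⁴ ÷ x² = 4x². Subtract (4x²)·D = 4x⁴ − 32x³ + 4x². Remainder: x³ − 6x² − 18x − 4.
Step 2: lead(x³ − 6x² − 18x − 4) ÷ lead(D) = x³ ÷ x² = x. Subtract (x)·D = x³ − 8x² + x. Remainder: 2x² − 19x − 4.
Step 3: lead(2x² − 19x − 4) ÷ lead(D) = 2x² ÷ x² = 2. Subtract (2)·D = 2x² − 16x + 2. Remainder: −3x − 6.

R = [-3, -6], so D(x) is not a factor of P(x). no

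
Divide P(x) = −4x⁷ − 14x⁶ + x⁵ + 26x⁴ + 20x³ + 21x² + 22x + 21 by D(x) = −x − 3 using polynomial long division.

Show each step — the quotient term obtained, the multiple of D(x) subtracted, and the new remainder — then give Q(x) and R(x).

Q(x) = 4x⁶ + 2x⁵ − 7x⁴ − 5x³ − 5x² − 6x − 4; R(x) = 9

Step 1: lead(−4x⁷ − 14x⁶ + x⁵ + 26x⁴ + 20x³ + 21x² + 22x + 21) ÷ lead(D) = −4x⁷ ÷ −x = 4x⁶. Subtract (4x⁶)·D = −4x⁷ − 12x⁶. Remainder: −2x⁶ + x⁵ + 26x⁴ + 20x³ + 21x² + 22x + 21.
Step 2: lead(−2x⁶ + x⁵ + 26x⁴ + 20x³ + 21x² + 22x + 21) ÷ lead(D) = −2x⁶ ÷ −x = 2x⁵. Subtract (2x⁵)·D = −2x⁶ − 6x⁵. Remainder: 7x⁵ + 26x⁴ + 20x³ + 21x² + 22x + 21.
Step 3: lead(7x⁵ + 26x⁴ + 20x³ + 21x² + 22x + 21) ÷ lead(D) = 7x⁵ ÷ −x = −7x⁴. Subtract (−7x⁴)·D = 7x⁵ + 21x⁴. Remainder: 5x⁴ + 20x³ + 21x² + 22x + 21.
Step 4: lead(5x⁴ + 20x³ + 21x² + 22x + 21) ÷ lead(D) = 5x⁴ ÷ −x = −5x³. Subtract (−5x³)·D = 5x⁴ + 15x³. Remainder: 5x³ + 21x² + 22x + 21.
Step 5: lead(5x³ + 21x² + 22x + 21) ÷ lead(D) = 5x³ ÷ −x = −5x². Subtract (−5x²)·D = 5x³ + 15x². Remainder: 6x² + 22x + 21.
Step 6: lead(6x² + 22x + 21) ÷ lead(D) = 6x² ÷ −x = −6x. Subtract (−6x)·D = 6x² + 18x. Remainder: 4x + 21.
Step 7: lead(4x + 21) ÷ lead(D) = 4x ÷ −x = −4. Subtract (−4)·D = 4x + 12. Remainder: 9.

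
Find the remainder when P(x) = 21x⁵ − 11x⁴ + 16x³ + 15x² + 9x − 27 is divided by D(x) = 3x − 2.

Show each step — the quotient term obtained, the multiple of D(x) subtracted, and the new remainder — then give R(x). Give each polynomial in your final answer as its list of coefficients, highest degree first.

R = [-9]

Step 1: lead(21x⁵ − 11x⁴ + 16x³ + 15x² + 9x − 27) ÷ lead(D) = 21x⁵ ÷ 3x = 7x⁴. Subtract (7x⁴)·D = 21x⁵ − 14x⁴. Remainder: 3x⁴ + 16x³ + 15x² + 9x − 27.
Step 2: lead(3x⁴ + 16x³ + 15x² + 9x − 27) ÷ lead(D) = 3x⁴ ÷ 3x = x³. Subtract (x³)·D = 3x⁴ − 2x³. Remainder: 18x³ + 15x² + 9x − 27.
Step 3: lead(18x³ + 15x² + 9x − 27) ÷ lead(D) = 18x³ ÷ 3x = 6x². Subtract (6x²)·D = 18x³ − 12x². Remainder: 27x² + 9x − 27.
Step 4: lead(27x² + 9x − 27) ÷ lead(D) = 27x² ÷ 3x = 9x. Subtract (9x)·D = 27x² − 18x. Remainder: 27x − 27.
Step 5: lead(27x − 27) ÷ lead(D) = 27x ÷ 3x = 9. Subtract (9)·D = 27x − 18. Remainder: −9.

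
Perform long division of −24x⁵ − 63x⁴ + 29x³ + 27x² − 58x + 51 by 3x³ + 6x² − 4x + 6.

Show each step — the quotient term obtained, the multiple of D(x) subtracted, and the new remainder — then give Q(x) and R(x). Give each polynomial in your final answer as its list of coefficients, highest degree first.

Q = [-8, -5, 9]; R = [1, 8, -3]

Step 1: lead(−24x⁵ − 63x⁴ + 29x³ + 27x² − 58x + 51) ÷ lead(D) = −24x⁵ ÷ 3x³ = −8x². Subtract (−8x²)·D = −24x⁵ − 48x⁴ + 32x³ − 48x². Remainder: −15x⁴ − 3x³ + 75x² − 58x + 51.
Step 2: lead(−15x⁴ − 3x³ + 75x² − 58x + 51) ÷ lead(D) = −15x⁴ ÷ 3x³ = −5x. Subtract (−5x)·D = −15x⁴ − 30x³ + 20x² − 30x. Remainder: 27x³ + 55x² − 28x + 51.
Step 3: lead(27x³ + 55x² − 28x + 51) ÷ lead(D) = 27x³ ÷ 3x³ = 9. Subtract (9)·D = 27x³ + 54x² − 36x + 54. Remainder: x² + 8x − 3.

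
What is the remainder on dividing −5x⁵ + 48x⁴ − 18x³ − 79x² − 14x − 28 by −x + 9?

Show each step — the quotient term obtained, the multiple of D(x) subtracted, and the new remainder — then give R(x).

Step 1: lead(−5x⁵ + 48x⁴ − 18x³ − 79x² − 14x − 28) ÷ lead(D) = −5x⁵ ÷ −x = 5x⁴. Subtract (5x⁴)·D = −5x⁵ + 45x⁴. Remainder: 3x⁴ − 18x³ − 79x² − 14x − 28.
Step 2: lead(3x⁴ − 18x³ − 79x² − 14x − 28) ÷ lead(D) = 3x⁴ ÷ −x = −3x³. Subtract (−3x³)·D = 3x⁴ − 27x³. Remainder: 9x³ − 79x² − 14x − 28.
Step 3: lead(9x³ − 79x² − 14x − 28) ÷ lead(D) = 9x³ ÷ −x = −9x². Subtract (−9x²)·D = 9x³ − 81x². Remainder: 2x² − 14x − 28.
Step 4: lead(2x² − 14x − 28) ÷ lead(D) = 2x² ÷ −x = −2x. Subtract (−2x)·D = 2x² − 18x. Remainder: 4x − 28.
Step 5: lead(4x − 28) ÷ lead(D) = 4x ÷ −x = −4. Subtract (−4)·D = 4x − 36. Remainder: 8.

R(x) = 8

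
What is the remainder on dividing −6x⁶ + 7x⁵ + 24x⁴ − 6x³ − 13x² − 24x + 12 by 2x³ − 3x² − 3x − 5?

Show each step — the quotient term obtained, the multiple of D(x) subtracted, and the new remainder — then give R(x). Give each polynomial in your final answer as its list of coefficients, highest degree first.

R = [-9, -3, -3]

Step 1: lead(−6x⁶ + 7x⁵ + 24x⁴ − 6x³ − 13x² − 24x + 12) ÷ lead(D) = −6x⁶ ÷ 2x³ = −3x³. Subtract (−3x³)·D = −6x⁶ + 9x⁵ + 9x⁴ + 15x³. Remainder: −2x⁵ + 15x⁴ − 21x³ − 13x² − 24x + 12.
Step 2: lead(−2x⁵ + 15x⁴ − 21x³ − 13x² − 24x + 12) ÷ lead(D) = −2x⁵ ÷ 2x³ = −x². Subtract (−x²)·D = −2x⁵ + 3x⁴ + 3x³ + 5x². Remainder: 12x⁴ − 24x³ − 18x² − 24x + 12.
Step 3: lead(12x⁴ − 24x³ − 18x² − 24x + 12) ÷ lead(D) = 12x⁴ ÷ 2x³ = 6x. Subtract (6x)·D = 12x⁴ − 18x³ − 18x² − 30x. Remainder: −6x³ + 6x + 12.
Step 4: lead(−6x³ + 6x + 12) ÷ lead(D) = −6x³ ÷ 2x³ = −3. Subtract (−3)·D = −6x³ + 9x² + 9x + 15. Remainder: −9x² − 3x − 3.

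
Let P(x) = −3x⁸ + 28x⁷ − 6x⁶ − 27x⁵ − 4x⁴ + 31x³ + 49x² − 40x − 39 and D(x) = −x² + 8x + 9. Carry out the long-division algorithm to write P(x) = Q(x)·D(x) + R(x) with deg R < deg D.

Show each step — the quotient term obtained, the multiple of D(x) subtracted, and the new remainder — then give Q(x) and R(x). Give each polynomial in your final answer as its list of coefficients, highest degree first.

Step 1: lead(−3x⁸ + 28x⁷ − 6x⁶ − 27x⁵ − 4x⁴ + 31x³ + 49x² − 40x − 39) ÷ lead(D) = −3x⁸ ÷ −x² = 3x⁶. Subtract (3x⁶)·D = −3x⁸ + 24x⁷ + 27x⁶. Remainder: 4x⁷ − 33x⁶ − 27x⁵ − 4x⁴ + 31x³ + 49x² − 40x − 39.
Step 2: lead(4x⁷ − 33x⁶ − 27x⁵ − 4x⁴ + 31x³ + 49x² − 40x − 39) ÷ lead(D) = 4x⁷ ÷ −x² = −4x⁵. Subtract (−4x⁵)·D = 4x⁷ − 32x⁶ − 36x⁵. Remainder: −x⁶ + 9x⁵ − 4x⁴ + 31x³ + 49x² − 40x − 39.
Step 3: lead(−x⁶ + 9x⁵ − 4x⁴ + 31x³ + 49x² − 40x − 39) ÷ lead(D) = −x⁶ ÷ −x² = x⁴. Subtract (x⁴)·D = −x⁶ + 8x⁵ + 9x⁴. Remainder: x⁵ − 13x⁴ + 31x³ + 49x² − 40x − 39.
Step 4: lead(x⁵ − 13x⁴ + 31x³ + 49x² − 40x − 39) ÷ lead(D) = x⁵ ÷ −x² = −x³. Subtract (−x³)·D = x⁵ − 8x⁴ − 9x³. Remainder: −5x⁴ + 40x³ + 49x² − 40x − 39.
Step 5: lead(−5x⁴ + 40x³ + 49x² − 40x − 39) ÷ lead(D) = −5x⁴ ÷ −x² = 5x². Subtract (5x²)·D = −5x⁴ + 40x³ + 45x². Remainder: 4x² − 40x − 39.
Step 6: lead(4x² − 40x − 39) ÷ lead(D) = 4x² ÷ −x² = −4. Subtract (−4)·D = 4x² − 32x − 36. Remainder: −8x − 3.

Q = [3, -4, 1, -1, 5, 0, -4]; R = [-8, -3]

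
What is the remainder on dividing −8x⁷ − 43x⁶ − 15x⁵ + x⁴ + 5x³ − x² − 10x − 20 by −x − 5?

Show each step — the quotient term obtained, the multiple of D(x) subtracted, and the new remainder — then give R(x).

R(x) = 5

Step 1: lead(−8x⁷ − 43x⁶ − 15x⁵ + x⁴ + 5x³ − x² − 10x − 20) ÷ lead(D) = −8x⁷ ÷ −x = 8x⁶. Subtract (8x⁶)·D = −8x⁷ − 40x⁶. Remainder: −3x⁶ − 15x⁵ + x⁴ + 5x³ − x² − 10x − 20.
Step 2: lead(−3x⁶ − 15x⁵ + x⁴ + 5x³ − x² − 10x − 20) ÷ lead(D) = −3x⁶ ÷ −x = 3x⁵. Subtract (3x⁵)·D = −3x⁶ − 15x⁵. Remainder: x⁴ + 5x³ − x² − 10x − 20.
Step 3: lead(x⁴ + 5x³ − x² − 10x − 20) ÷ lead(D) = x⁴ ÷ −x = −x³. Subtract (−x³)·D = x⁴ + 5x³. Remainder: −x² − 10x − 20.
Step 4: lead(−x² − 10x − 20) ÷ lead(D) = −x² ÷ −x = x. Subtract (x)·D = −x² − 5x. Remainder: −5x − 20.
Step 5: lead(−5x − 20) ÷ lead(D) = −5x ÷ −x = 5. Subtract (5)·D = −5x − 25. Remainder: 5.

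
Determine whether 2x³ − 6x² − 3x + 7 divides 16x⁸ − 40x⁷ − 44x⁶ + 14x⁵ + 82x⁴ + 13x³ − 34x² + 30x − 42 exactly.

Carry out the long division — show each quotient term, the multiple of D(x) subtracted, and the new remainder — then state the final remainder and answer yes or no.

R(x) = 8x² − 6x − 7, so D(x) is not a factor of P(x). no

Step 1: lead(16x⁸ − 40x⁷ − 44x⁶ + 14x⁵ + 82x⁴ + 13x³ − 34x² + 30x − 42) ÷ lead(D) = 16x⁸ ÷ 2x³ = 8x⁵. Subtract (8x⁵)·D = 16x⁸ − 48x⁷ − 24x⁶ + 56x⁵. Remainder: 8x⁷ − 20x⁶ − 42x⁵ + 82x⁴ + 13x³ − 34x² + 30x − 42.
Step 2: lead(8x⁷ − 20x⁶ − 42x⁵ + 82x⁴ + 13x³ − 34x² + 30x − 42) ÷ lead(D) = 8x⁷ ÷ 2x³ = 4x⁴. Subtract (4x⁴)·D = 8x⁷ − 24x⁶ − 12x⁵ + 28x⁴. Remainder: 4x⁶ − 30x⁵ + 54x⁴ + 13x³ − 34x² + 30x − 42.
Step 3: lead(4x⁶ − 30x⁵ + 54x⁴ + 13x³ − 34x² + 30x − 42) ÷ lead(D) = 4x⁶ ÷ 2x³ = 2x³. Subtract (2x³)·D = 4x⁶ − 12x⁵ − 6x⁴ + 14x³. Remainder: −18x⁵ + 60x⁴ − x³ − 34x² + 30x − 42.
Step 4: lead(−18x⁵ + 60x⁴ − x³ − 34x² + 30x − 42) ÷ lead(D) = −18x⁵ ÷ 2x³ = −9x². Subtract (−9x²)·D = −18x⁵ + 54x⁴ + 27x³ − 63x². Remainder: 6x⁴ − 28x³ + 29x² + 30x − 42.
Step 5: lead(6x⁴ − 28x³ + 29x² + 30x − 42) ÷ lead(D) = 6x⁴ ÷ 2x³ = 3x. Subtract (3x)·D = 6x⁴ − 18x³ − 9x² + 21x. Remainder: −10x³ + 38x² + 9x − 42.
Step 6: lead(−10x³ + 38x² + 9x − 42) ÷ lead(D) = −10x³ ÷ 2x³ = −5. Subtract (−5)·D = −10x³ + 30x² + 15x − 35. Remainder: 8x² − 6x − 7.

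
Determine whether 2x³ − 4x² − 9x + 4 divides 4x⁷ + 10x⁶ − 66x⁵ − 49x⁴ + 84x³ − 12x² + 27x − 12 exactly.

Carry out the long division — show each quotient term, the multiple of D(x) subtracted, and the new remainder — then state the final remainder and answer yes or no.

Step 1: lead(4x⁷ + 10x⁶ − 66x⁵ − 49x⁴ + 84x³ − 12x² + 27x − 12) ÷ lead(D) = 4x⁷ ÷ 2x³ = 2x⁴. Subtract (2x⁴)·D = 4x⁷ − 8x⁶ − 18x⁵ + 8x⁴. Remainder: 18x⁶ − 48x⁵ − 57x⁴ + 84x³ − 12x² + 27x − 12.
Step 2: lead(18x⁶ − 48x⁵ − 57x⁴ + 84x³ − 12x² + 27x − 12) ÷ lead(D) = 18x⁶ ÷ 2x³ = 9x³. Subtract (9x³)·D = 18x⁶ − 36x⁵ − 81x⁴ + 36x³. Remainder: −12x⁵ + 24x⁴ + 48x³ − 12x² + 27x − 12.
Step 3: lead(−12x⁵ + 24x⁴ + 48x³ − 12x² + 27x − 12) ÷ lead(D) = −12x⁵ ÷ 2x³ = −6x². Subtract (−6x²)·D = −12x⁵ + 24x⁴ + 54x³ − 24x². Remainder: −6x³ + 12x² + 27x − 12.
Step 4: lead(−6x³ + 12x² + 27x − 12) ÷ lead(D) = −6x³ ÷ 2x³ = −3. Subtract (−3)·D = −6x³ + 12x² + 27x − 12. Remainder: 0.

R(x) = 0, so D(x) is a factor of P(x). yes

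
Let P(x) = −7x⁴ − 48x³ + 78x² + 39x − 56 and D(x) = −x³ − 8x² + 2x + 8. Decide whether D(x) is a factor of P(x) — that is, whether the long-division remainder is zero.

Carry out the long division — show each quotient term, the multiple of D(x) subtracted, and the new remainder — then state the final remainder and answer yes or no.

Step 1: lead(−7x⁴ − 48x³ + 78x² + 39x − 56) ÷ lead(D) = −7x⁴ ÷ −x³ = 7x. Subtract (7x)·D = −7x⁴ − 56x³ + 14x² + 56x. Remainder: 8x³ + 64x² − 17x − 56.
Step 2: lead(8x³ + 64x² − 17x − 56) ÷ lead(D) = 8x³ ÷ −x³ = −8. Subtract (−8)·D = 8x³ + 64x² − 16x − 64. Remainder: −x + 8.

R(x) = −x + 8, so D(x) is not a factor of P(x). no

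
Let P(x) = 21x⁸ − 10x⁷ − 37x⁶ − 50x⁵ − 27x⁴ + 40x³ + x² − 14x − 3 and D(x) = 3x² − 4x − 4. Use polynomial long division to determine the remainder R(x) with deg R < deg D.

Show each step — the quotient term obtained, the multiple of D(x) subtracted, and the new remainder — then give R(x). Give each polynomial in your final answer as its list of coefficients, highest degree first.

Step 1: lead(21x⁸ − 10x⁷ − 37x⁶ − 50x⁵ − 27x⁴ + 40x³ + x² − 14x − 3) ÷ lead(D) = 21x⁸ ÷ 3x² = 7x⁶. Subtract (7x⁶)·D = 21x⁸ − 28x⁷ − 28x⁶. Remainder: 18x⁷ − 9x⁶ − 50x⁵ − 27x⁴ + 40x³ + x² − 14x − 3.
Step 2: lead(18x⁷ − 9x⁶ − 50x⁵ − 27x⁴ + 40x³ + x² − 14x − 3) ÷ lead(D) = 18x⁷ ÷ 3x² = 6x⁵. Subtract (6x⁵)·D = 18x⁷ − 24x⁶ − 24x⁵. Remainder: 15x⁶ − 26x⁵ − 27x⁴ + 40x³ + x² − 14x − 3.
Step 3: lead(15x⁶ − 26x⁵ − 27x⁴ + 40x³ + x² − 14x − 3) ÷ lead(D) = 15x⁶ ÷ 3x² = 5x⁴. Subtract (5x⁴)·D = 15x⁶ − 20x⁵ − 20x⁴. Remainder: −6x⁵ − 7x⁴ + 40x³ + x² − 14x − 3.
Step 4: lead(−6x⁵ − 7x⁴ + 40x³ + x² − 14x − 3) ÷ lead(D) = −6x⁵ ÷ 3x² = −2x³. Subtract (−2x³)·D = −6x⁵ + 8x⁴ + 8x³. Remainder: −15x⁴ + 32x³ + x² − 14x − 3.
Step 5: lead(−15x⁴ + 32x³ + x² − 14x − 3) ÷ lead(D) = −15x⁴ ÷ 3x² = −5x². Subtract (−5x²)·D = −15x⁴ + 20x³ + 20x². Remainder: 12x³ − 19x² − 14x − 3.
Step 6: lead(12x³ − 19x² − 14x − 3) ÷ lead(D) = 12x³ ÷ 3x² = 4x. Subtract (4x)·D = 12x³ − 16x² − 16x. Remainder: −3x² + 2x − 3.
Step 7: lead(−3x² + 2x − 3) ÷ lead(D) = −3x² ÷ 3x² = −1. Subtract (−1)·D = −3x² + 4x + 4. Remainder: −2x − 7.

R = [-2, -7]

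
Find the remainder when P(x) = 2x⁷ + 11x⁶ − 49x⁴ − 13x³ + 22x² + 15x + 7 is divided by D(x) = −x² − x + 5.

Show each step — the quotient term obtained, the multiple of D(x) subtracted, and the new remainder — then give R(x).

Step 1: lead(2x⁷ + 11x⁶ − 49x⁴ − 13x³ + 22x² + 15x + 7) ÷ lead(D) = 2x⁷ ÷ −x² = −2x⁵. Subtract (−2x⁵)·D = 2x⁷ + 2x⁶ − 10x⁵. Remainder: 9x⁶ + 10x⁵ − 49x⁴ − 13x³ + 22x² + 15x + 7.
Step 2: lead(9x⁶ + 10x⁵ − 49x⁴ − 13x³ + 22x² + 15x + 7) ÷ lead(D) = 9x⁶ ÷ −x² = −9x⁴. Subtract (−9x⁴)·D = 9x⁶ + 9x⁵ − 45x⁴. Remainder: x⁵ − 4x⁴ − 13x³ + 22x² + 15x + 7.
Step 3: lead(x⁵ − 4x⁴ − 13x³ + 22x² + 15x + 7) ÷ lead(D) = x⁵ ÷ −x² = −x³. Subtract (−x³)·D = x⁵ + x⁴ − 5x³. Remainder: −5x⁴ − 8x³ + 22x² + 15x + 7.
Step 4: lead(−5x⁴ − 8x³ + 22x² + 15x + 7) ÷ lead(D) = −5x⁴ ÷ −x² = 5x². Subtract (5x²)·D = −5x⁴ − 5x³ + 25x². Remainder: −3x³ − 3x² + 15x + 7.
Step 5: lead(−3x³ − 3x² + 15x + 7) ÷ lead(D) = −3x³ ÷ −x² = 3x. Subtract (3x)·D = −3x³ − 3x² + 15x. Remainder: 7.

R(x) = 7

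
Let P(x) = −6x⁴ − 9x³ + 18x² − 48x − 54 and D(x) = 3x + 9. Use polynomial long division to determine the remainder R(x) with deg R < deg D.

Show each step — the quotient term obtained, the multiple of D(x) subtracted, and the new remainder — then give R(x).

R(x) = 9

Step 1: lead(−6x⁴ − 9x³ + 18x² − 48x − 54) ÷ lead(D) = −6x⁴ ÷ 3x = −2x³. Subtract (−2x³)·D = −6x⁴ − 18x³. Remainder: 9x³ + 18x² − 48x − 54.
Step 2: lead(9x³ + 18x² − 48x − 54) ÷ lead(D) = 9x³ ÷ 3x = 3x². Subtract (3x²)·D = 9x³ + 27x². Remainder: −9x² − 48x − 54.
Step 3: lead(−9x² − 48x − 54) ÷ lead(D) = −9x² ÷ 3x = −3x. Subtract (−3x)·D = −9x² − 27x. Remainder: −21x − 54.
Step 4: lead(−21x − 54) ÷ lead(D) = −21x ÷ 3x = −7. Subtract (−7)·D = −21x − 63. Remainder: 9.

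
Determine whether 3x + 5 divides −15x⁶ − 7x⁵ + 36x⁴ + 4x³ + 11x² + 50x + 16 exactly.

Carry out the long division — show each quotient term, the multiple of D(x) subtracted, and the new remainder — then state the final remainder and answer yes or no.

R(x) = −9, so D(x) is not a factor of P(x). no

Step 1: lead(−15x⁶ − 7x⁵ + 36x⁴ + 4x³ + 11x² + 50x + 16) ÷ lead(D) = −15x⁶ ÷ 3x = −5x⁵. Subtract (−5x⁵)·D = −15x⁶ − 25x⁵. Remainder: 18x⁵ + 36x⁴ + 4x³ + 11x² + 50x + 16.
Step 2: lead(18x⁵ + 36x⁴ + 4x³ + 11x² + 50x + 16) ÷ lead(D) = 18x⁵ ÷ 3x = 6x⁴. Subtract (6x⁴)·D = 18x⁵ + 30x⁴. Remainder: 6x⁴ + 4x³ + 11x² + 50x + 16.
Step 3: lead(6x⁴ + 4x³ + 11x² + 50x + 16) ÷ lead(D) = 6x⁴ ÷ 3x = 2x³. Subtract (2x³)·D = 6x⁴ + 10x³. Remainder: −6x³ + 11x² + 50x + 16.
Step 4: lead(−6x³ + 11x² + 50x + 16) ÷ lead(D) = −6x³ ÷ 3x = −2x². Subtract (−2x²)·D = −6x³ − 10x². Remainder: 21x² + 50x + 16.
Step 5: lead(21x² + 50x + 16) ÷ lead(D) = 21x² ÷ 3x = 7x. Subtract (7x)·D = 21x² + 35x. Remainder: 15x + 16.
Step 6: lead(15x + 16) ÷ lead(D) = 15x ÷ 3x = 5. Subtract (5)·D = 15x + 25. Remainder: −9.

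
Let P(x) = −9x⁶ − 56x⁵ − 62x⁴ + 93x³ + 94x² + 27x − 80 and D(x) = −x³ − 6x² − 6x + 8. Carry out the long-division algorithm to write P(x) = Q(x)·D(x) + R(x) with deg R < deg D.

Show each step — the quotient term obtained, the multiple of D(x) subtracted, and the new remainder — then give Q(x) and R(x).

Q(x) = 9x³ + 2x² − 4x − 9; R(x) = 5x − 8

Step 1: lead(−9x⁶ − 56x⁵ − 62x⁴ + 93x³ + 94x² + 27x − 80) ÷ lead(D) = −9x⁶ ÷ −x³ = 9x³. Subtract (9x³)·D = −9x⁶ − 54x⁵ − 54x⁴ + 72x³. Remainder: −2x⁵ − 8x⁴ + 21x³ + 94x² + 27x − 80.
Step 2: lead(−2x⁵ − 8x⁴ + 21x³ + 94x² + 27x − 80) ÷ lead(D) = −2x⁵ ÷ −x³ = 2x². Subtract (2x²)·D = −2x⁵ − 12x⁴ − 12x³ + 16x². Remainder: 4x⁴ + 33x³ + 78x² + 27x − 80.
Step 3: lead(4x⁴ + 33x³ + 78x² + 27x − 80) ÷ lead(D) = 4x⁴ ÷ −x³ = −4x. Subtract (−4x)·D = 4x⁴ + 24x³ + 24x² − 32x. Remainder: 9x³ + 54x² + 59x − 80.
Step 4: lead(9x³ + 54x² + 59x − 80) ÷ lead(D) = 9x³ ÷ −x³ = −9. Subtract (−9)·D = 9x³ + 54x² + 54x − 72. Remainder: 5x − 8.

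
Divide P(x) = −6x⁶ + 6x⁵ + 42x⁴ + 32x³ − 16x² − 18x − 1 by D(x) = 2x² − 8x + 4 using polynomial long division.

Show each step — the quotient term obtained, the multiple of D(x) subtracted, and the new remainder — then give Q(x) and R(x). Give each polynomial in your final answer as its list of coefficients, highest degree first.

Step 1: lead(−6x⁶ + 6x⁵ + 42x⁴ + 32x³ − 16x² − 18x − 1) ÷ lead(D) = −6x⁶ ÷ 2x² = −3x⁴. Subtract (−3x⁴)·D = −6x⁶ + 24x⁵ − 12x⁴. Remainder: −18x⁵ + 54x⁴ + 32x³ − 16x² − 18x − 1.
Step 2: lead(−18x⁵ + 54x⁴ + 32x³ − 16x² − 18x − 1) ÷ lead(D) = −18x⁵ ÷ 2x² = −9x³. Subtract (−9x³)·D = −18x⁵ + 72x⁴ − 36x³. Remainder: −18x⁴ + 68x³ − 16x² − 18x − 1.
Step 3: lead(−18x⁴ + 68x³ − 16x² − 18x − 1) ÷ lead(D) = −18x⁴ ÷ 2x² = −9x². Subtract (−9x²)·D = −18x⁴ + 72x³ − 36x². Remainder: −4x³ + 20x² − 18x − 1.
Step 4: lead(−4x³ + 20x² − 18x − 1) ÷ lead(D) = −4x³ ÷ 2x² = −2x. Subtract (−2x)·D = −4x³ + 16x² − 8x. Remainder: 4x² − 10x − 1.
Step 5: lead(4x² − 10x − 1) ÷ lead(D) = 4x² ÷ 2x² = 2. Subtract (2)·D = 4x² − 16x + 8. Remainder: 6x − 9.

Q = [-3, -9, -9, -2, 2]; R = [6, -9]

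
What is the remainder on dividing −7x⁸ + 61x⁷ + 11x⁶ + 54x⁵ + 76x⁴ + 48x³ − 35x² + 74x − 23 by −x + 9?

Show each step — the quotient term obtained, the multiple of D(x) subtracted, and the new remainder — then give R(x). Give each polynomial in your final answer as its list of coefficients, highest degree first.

R = [-5]

Step 1: lead(−7x⁸ + 61x⁷ + 11x⁶ + 54x⁵ + 76x⁴ + 48x³ − 35x² + 74x − 23) ÷ lead(D) = −7x⁸ ÷ −x = 7x⁷. Subtract (7x⁷)·D = −7x⁸ + 63x⁷. Remainder: −2x⁷ + 11x⁶ + 54x⁵ + 76x⁴ + 48x³ − 35x² + 74x − 23.
Step 2: lead(−2x⁷ + 11x⁶ + 54x⁵ + 76x⁴ + 48x³ − 35x² + 74x − 23) ÷ lead(D) = −2x⁷ ÷ −x = 2x⁶. Subtract (2x⁶)·D = −2x⁷ + 18x⁶. Remainder: −7x⁶ + 54x⁵ + 76x⁴ + 48x³ − 35x² + 74x − 23.
Step 3: lead(−7x⁶ + 54x⁵ + 76x⁴ + 48x³ − 35x² + 74x − 23) ÷ lead(D) = −7x⁶ ÷ −x = 7x⁵. Subtract (7x⁵)·D = −7x⁶ + 63x⁵. Remainder: −9x⁵ + 76x⁴ + 48x³ − 35x² + 74x − 23.
Step 4: lead(−9x⁵ + 76x⁴ + 48x³ − 35x² + 74x − 23) ÷ lead(D) = −9x⁵ ÷ −x = 9x⁴. Subtract (9x⁴)·D = −9x⁵ + 81x⁴. Remainder: −5x⁴ + 48x³ − 35x² + 74x − 23.
Step 5: lead(−5x⁴ + 48x³ − 35x² + 74x − 23) ÷ lead(D) = −5x⁴ ÷ −x = 5x³. Subtract (5x³)·D = −5x⁴ + 45x³. Remainder: 3x³ − 35x² + 74x − 23.
Step 6: lead(3x³ − 35x² + 74x − 23) ÷ lead(D) = 3x³ ÷ −x = −3x². Subtract (−3x²)·D = 3x³ − 27x². Remainder: −8x² + 74x − 23.
Step 7: lead(−8x² + 74x − 23) ÷ lead(D) = −8x² ÷ −x = 8x. Subtract (8x)·D = −8x² + 72x. Remainder: 2x − 23.
Step 8: lead(2x − 23) ÷ lead(D) = 2x ÷ −x = −2. Subtract (−2)·D = 2x − 18. Remainder: −5.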